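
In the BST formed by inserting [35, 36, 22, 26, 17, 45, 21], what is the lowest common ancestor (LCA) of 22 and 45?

Tree insertion order: [35, 36, 22, 26, 17, 45, 21]
Tree (level-order array): [35, 22, 36, 17, 26, None, 45, None, 21]
In a BST, the LCA of p=22, q=45 is the first node v on the
root-to-leaf path with p <= v <= q (go left if both < v, right if both > v).
Walk from root:
  at 35: 22 <= 35 <= 45, this is the LCA
LCA = 35


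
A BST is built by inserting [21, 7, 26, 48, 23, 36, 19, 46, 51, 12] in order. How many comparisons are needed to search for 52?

Search path for 52: 21 -> 26 -> 48 -> 51
Found: False
Comparisons: 4


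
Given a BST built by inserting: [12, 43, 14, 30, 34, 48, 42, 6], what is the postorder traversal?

Tree insertion order: [12, 43, 14, 30, 34, 48, 42, 6]
Tree (level-order array): [12, 6, 43, None, None, 14, 48, None, 30, None, None, None, 34, None, 42]
Postorder traversal: [6, 42, 34, 30, 14, 48, 43, 12]


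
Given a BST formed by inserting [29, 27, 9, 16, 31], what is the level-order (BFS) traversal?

Tree insertion order: [29, 27, 9, 16, 31]
Tree (level-order array): [29, 27, 31, 9, None, None, None, None, 16]
BFS from the root, enqueuing left then right child of each popped node:
  queue [29] -> pop 29, enqueue [27, 31], visited so far: [29]
  queue [27, 31] -> pop 27, enqueue [9], visited so far: [29, 27]
  queue [31, 9] -> pop 31, enqueue [none], visited so far: [29, 27, 31]
  queue [9] -> pop 9, enqueue [16], visited so far: [29, 27, 31, 9]
  queue [16] -> pop 16, enqueue [none], visited so far: [29, 27, 31, 9, 16]
Result: [29, 27, 31, 9, 16]


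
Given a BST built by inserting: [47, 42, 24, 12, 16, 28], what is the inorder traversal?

Tree insertion order: [47, 42, 24, 12, 16, 28]
Tree (level-order array): [47, 42, None, 24, None, 12, 28, None, 16]
Inorder traversal: [12, 16, 24, 28, 42, 47]


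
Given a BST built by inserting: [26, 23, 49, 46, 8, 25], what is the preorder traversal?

Tree insertion order: [26, 23, 49, 46, 8, 25]
Tree (level-order array): [26, 23, 49, 8, 25, 46]
Preorder traversal: [26, 23, 8, 25, 49, 46]


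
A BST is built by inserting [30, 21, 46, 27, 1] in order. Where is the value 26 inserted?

Starting tree (level order): [30, 21, 46, 1, 27]
Insertion path: 30 -> 21 -> 27
Result: insert 26 as left child of 27
Final tree (level order): [30, 21, 46, 1, 27, None, None, None, None, 26]


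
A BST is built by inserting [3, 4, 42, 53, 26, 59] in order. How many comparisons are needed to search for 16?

Search path for 16: 3 -> 4 -> 42 -> 26
Found: False
Comparisons: 4


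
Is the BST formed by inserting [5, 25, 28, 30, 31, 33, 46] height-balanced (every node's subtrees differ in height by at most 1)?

Tree (level-order array): [5, None, 25, None, 28, None, 30, None, 31, None, 33, None, 46]
Definition: a tree is height-balanced if, at every node, |h(left) - h(right)| <= 1 (empty subtree has height -1).
Bottom-up per-node check:
  node 46: h_left=-1, h_right=-1, diff=0 [OK], height=0
  node 33: h_left=-1, h_right=0, diff=1 [OK], height=1
  node 31: h_left=-1, h_right=1, diff=2 [FAIL (|-1-1|=2 > 1)], height=2
  node 30: h_left=-1, h_right=2, diff=3 [FAIL (|-1-2|=3 > 1)], height=3
  node 28: h_left=-1, h_right=3, diff=4 [FAIL (|-1-3|=4 > 1)], height=4
  node 25: h_left=-1, h_right=4, diff=5 [FAIL (|-1-4|=5 > 1)], height=5
  node 5: h_left=-1, h_right=5, diff=6 [FAIL (|-1-5|=6 > 1)], height=6
Node 31 violates the condition: |-1 - 1| = 2 > 1.
Result: Not balanced


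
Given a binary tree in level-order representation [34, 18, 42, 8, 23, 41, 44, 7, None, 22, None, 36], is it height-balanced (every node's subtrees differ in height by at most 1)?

Tree (level-order array): [34, 18, 42, 8, 23, 41, 44, 7, None, 22, None, 36]
Definition: a tree is height-balanced if, at every node, |h(left) - h(right)| <= 1 (empty subtree has height -1).
Bottom-up per-node check:
  node 7: h_left=-1, h_right=-1, diff=0 [OK], height=0
  node 8: h_left=0, h_right=-1, diff=1 [OK], height=1
  node 22: h_left=-1, h_right=-1, diff=0 [OK], height=0
  node 23: h_left=0, h_right=-1, diff=1 [OK], height=1
  node 18: h_left=1, h_right=1, diff=0 [OK], height=2
  node 36: h_left=-1, h_right=-1, diff=0 [OK], height=0
  node 41: h_left=0, h_right=-1, diff=1 [OK], height=1
  node 44: h_left=-1, h_right=-1, diff=0 [OK], height=0
  node 42: h_left=1, h_right=0, diff=1 [OK], height=2
  node 34: h_left=2, h_right=2, diff=0 [OK], height=3
All nodes satisfy the balance condition.
Result: Balanced


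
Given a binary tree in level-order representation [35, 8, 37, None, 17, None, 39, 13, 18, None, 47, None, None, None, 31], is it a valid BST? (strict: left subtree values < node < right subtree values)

Level-order array: [35, 8, 37, None, 17, None, 39, 13, 18, None, 47, None, None, None, 31]
Validate using subtree bounds (lo, hi): at each node, require lo < value < hi,
then recurse left with hi=value and right with lo=value.
Preorder trace (stopping at first violation):
  at node 35 with bounds (-inf, +inf): OK
  at node 8 with bounds (-inf, 35): OK
  at node 17 with bounds (8, 35): OK
  at node 13 with bounds (8, 17): OK
  at node 18 with bounds (17, 35): OK
  at node 31 with bounds (18, 35): OK
  at node 37 with bounds (35, +inf): OK
  at node 39 with bounds (37, +inf): OK
  at node 47 with bounds (39, +inf): OK
No violation found at any node.
Result: Valid BST


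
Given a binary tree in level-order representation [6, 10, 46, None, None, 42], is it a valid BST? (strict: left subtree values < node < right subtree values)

Level-order array: [6, 10, 46, None, None, 42]
Validate using subtree bounds (lo, hi): at each node, require lo < value < hi,
then recurse left with hi=value and right with lo=value.
Preorder trace (stopping at first violation):
  at node 6 with bounds (-inf, +inf): OK
  at node 10 with bounds (-inf, 6): VIOLATION
Node 10 violates its bound: not (-inf < 10 < 6).
Result: Not a valid BST


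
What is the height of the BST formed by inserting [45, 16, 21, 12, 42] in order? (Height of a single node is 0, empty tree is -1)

Insertion order: [45, 16, 21, 12, 42]
Tree (level-order array): [45, 16, None, 12, 21, None, None, None, 42]
Compute height bottom-up (empty subtree = -1):
  height(12) = 1 + max(-1, -1) = 0
  height(42) = 1 + max(-1, -1) = 0
  height(21) = 1 + max(-1, 0) = 1
  height(16) = 1 + max(0, 1) = 2
  height(45) = 1 + max(2, -1) = 3
Height = 3


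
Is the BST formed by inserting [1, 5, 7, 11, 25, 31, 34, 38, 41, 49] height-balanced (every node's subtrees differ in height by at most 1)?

Tree (level-order array): [1, None, 5, None, 7, None, 11, None, 25, None, 31, None, 34, None, 38, None, 41, None, 49]
Definition: a tree is height-balanced if, at every node, |h(left) - h(right)| <= 1 (empty subtree has height -1).
Bottom-up per-node check:
  node 49: h_left=-1, h_right=-1, diff=0 [OK], height=0
  node 41: h_left=-1, h_right=0, diff=1 [OK], height=1
  node 38: h_left=-1, h_right=1, diff=2 [FAIL (|-1-1|=2 > 1)], height=2
  node 34: h_left=-1, h_right=2, diff=3 [FAIL (|-1-2|=3 > 1)], height=3
  node 31: h_left=-1, h_right=3, diff=4 [FAIL (|-1-3|=4 > 1)], height=4
  node 25: h_left=-1, h_right=4, diff=5 [FAIL (|-1-4|=5 > 1)], height=5
  node 11: h_left=-1, h_right=5, diff=6 [FAIL (|-1-5|=6 > 1)], height=6
  node 7: h_left=-1, h_right=6, diff=7 [FAIL (|-1-6|=7 > 1)], height=7
  node 5: h_left=-1, h_right=7, diff=8 [FAIL (|-1-7|=8 > 1)], height=8
  node 1: h_left=-1, h_right=8, diff=9 [FAIL (|-1-8|=9 > 1)], height=9
Node 38 violates the condition: |-1 - 1| = 2 > 1.
Result: Not balanced


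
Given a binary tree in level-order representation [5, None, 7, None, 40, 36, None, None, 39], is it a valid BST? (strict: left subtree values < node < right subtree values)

Level-order array: [5, None, 7, None, 40, 36, None, None, 39]
Validate using subtree bounds (lo, hi): at each node, require lo < value < hi,
then recurse left with hi=value and right with lo=value.
Preorder trace (stopping at first violation):
  at node 5 with bounds (-inf, +inf): OK
  at node 7 with bounds (5, +inf): OK
  at node 40 with bounds (7, +inf): OK
  at node 36 with bounds (7, 40): OK
  at node 39 with bounds (36, 40): OK
No violation found at any node.
Result: Valid BST


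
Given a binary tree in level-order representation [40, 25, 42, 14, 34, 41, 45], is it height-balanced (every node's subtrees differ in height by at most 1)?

Tree (level-order array): [40, 25, 42, 14, 34, 41, 45]
Definition: a tree is height-balanced if, at every node, |h(left) - h(right)| <= 1 (empty subtree has height -1).
Bottom-up per-node check:
  node 14: h_left=-1, h_right=-1, diff=0 [OK], height=0
  node 34: h_left=-1, h_right=-1, diff=0 [OK], height=0
  node 25: h_left=0, h_right=0, diff=0 [OK], height=1
  node 41: h_left=-1, h_right=-1, diff=0 [OK], height=0
  node 45: h_left=-1, h_right=-1, diff=0 [OK], height=0
  node 42: h_left=0, h_right=0, diff=0 [OK], height=1
  node 40: h_left=1, h_right=1, diff=0 [OK], height=2
All nodes satisfy the balance condition.
Result: Balanced


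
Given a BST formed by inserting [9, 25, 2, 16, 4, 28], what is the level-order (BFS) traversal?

Tree insertion order: [9, 25, 2, 16, 4, 28]
Tree (level-order array): [9, 2, 25, None, 4, 16, 28]
BFS from the root, enqueuing left then right child of each popped node:
  queue [9] -> pop 9, enqueue [2, 25], visited so far: [9]
  queue [2, 25] -> pop 2, enqueue [4], visited so far: [9, 2]
  queue [25, 4] -> pop 25, enqueue [16, 28], visited so far: [9, 2, 25]
  queue [4, 16, 28] -> pop 4, enqueue [none], visited so far: [9, 2, 25, 4]
  queue [16, 28] -> pop 16, enqueue [none], visited so far: [9, 2, 25, 4, 16]
  queue [28] -> pop 28, enqueue [none], visited so far: [9, 2, 25, 4, 16, 28]
Result: [9, 2, 25, 4, 16, 28]


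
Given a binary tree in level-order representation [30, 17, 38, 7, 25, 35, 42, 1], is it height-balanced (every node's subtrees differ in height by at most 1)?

Tree (level-order array): [30, 17, 38, 7, 25, 35, 42, 1]
Definition: a tree is height-balanced if, at every node, |h(left) - h(right)| <= 1 (empty subtree has height -1).
Bottom-up per-node check:
  node 1: h_left=-1, h_right=-1, diff=0 [OK], height=0
  node 7: h_left=0, h_right=-1, diff=1 [OK], height=1
  node 25: h_left=-1, h_right=-1, diff=0 [OK], height=0
  node 17: h_left=1, h_right=0, diff=1 [OK], height=2
  node 35: h_left=-1, h_right=-1, diff=0 [OK], height=0
  node 42: h_left=-1, h_right=-1, diff=0 [OK], height=0
  node 38: h_left=0, h_right=0, diff=0 [OK], height=1
  node 30: h_left=2, h_right=1, diff=1 [OK], height=3
All nodes satisfy the balance condition.
Result: Balanced


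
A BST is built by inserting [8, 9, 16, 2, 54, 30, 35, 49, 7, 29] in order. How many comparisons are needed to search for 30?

Search path for 30: 8 -> 9 -> 16 -> 54 -> 30
Found: True
Comparisons: 5


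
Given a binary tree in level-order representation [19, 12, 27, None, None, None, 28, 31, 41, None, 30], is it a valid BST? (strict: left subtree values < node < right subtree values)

Level-order array: [19, 12, 27, None, None, None, 28, 31, 41, None, 30]
Validate using subtree bounds (lo, hi): at each node, require lo < value < hi,
then recurse left with hi=value and right with lo=value.
Preorder trace (stopping at first violation):
  at node 19 with bounds (-inf, +inf): OK
  at node 12 with bounds (-inf, 19): OK
  at node 27 with bounds (19, +inf): OK
  at node 28 with bounds (27, +inf): OK
  at node 31 with bounds (27, 28): VIOLATION
Node 31 violates its bound: not (27 < 31 < 28).
Result: Not a valid BST


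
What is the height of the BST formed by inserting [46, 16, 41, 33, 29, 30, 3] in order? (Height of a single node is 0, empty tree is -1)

Insertion order: [46, 16, 41, 33, 29, 30, 3]
Tree (level-order array): [46, 16, None, 3, 41, None, None, 33, None, 29, None, None, 30]
Compute height bottom-up (empty subtree = -1):
  height(3) = 1 + max(-1, -1) = 0
  height(30) = 1 + max(-1, -1) = 0
  height(29) = 1 + max(-1, 0) = 1
  height(33) = 1 + max(1, -1) = 2
  height(41) = 1 + max(2, -1) = 3
  height(16) = 1 + max(0, 3) = 4
  height(46) = 1 + max(4, -1) = 5
Height = 5


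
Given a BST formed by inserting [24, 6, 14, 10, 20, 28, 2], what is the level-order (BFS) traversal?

Tree insertion order: [24, 6, 14, 10, 20, 28, 2]
Tree (level-order array): [24, 6, 28, 2, 14, None, None, None, None, 10, 20]
BFS from the root, enqueuing left then right child of each popped node:
  queue [24] -> pop 24, enqueue [6, 28], visited so far: [24]
  queue [6, 28] -> pop 6, enqueue [2, 14], visited so far: [24, 6]
  queue [28, 2, 14] -> pop 28, enqueue [none], visited so far: [24, 6, 28]
  queue [2, 14] -> pop 2, enqueue [none], visited so far: [24, 6, 28, 2]
  queue [14] -> pop 14, enqueue [10, 20], visited so far: [24, 6, 28, 2, 14]
  queue [10, 20] -> pop 10, enqueue [none], visited so far: [24, 6, 28, 2, 14, 10]
  queue [20] -> pop 20, enqueue [none], visited so far: [24, 6, 28, 2, 14, 10, 20]
Result: [24, 6, 28, 2, 14, 10, 20]


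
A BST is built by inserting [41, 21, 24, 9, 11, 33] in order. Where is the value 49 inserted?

Starting tree (level order): [41, 21, None, 9, 24, None, 11, None, 33]
Insertion path: 41
Result: insert 49 as right child of 41
Final tree (level order): [41, 21, 49, 9, 24, None, None, None, 11, None, 33]


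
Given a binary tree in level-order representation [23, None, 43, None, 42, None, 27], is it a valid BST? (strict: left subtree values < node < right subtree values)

Level-order array: [23, None, 43, None, 42, None, 27]
Validate using subtree bounds (lo, hi): at each node, require lo < value < hi,
then recurse left with hi=value and right with lo=value.
Preorder trace (stopping at first violation):
  at node 23 with bounds (-inf, +inf): OK
  at node 43 with bounds (23, +inf): OK
  at node 42 with bounds (43, +inf): VIOLATION
Node 42 violates its bound: not (43 < 42 < +inf).
Result: Not a valid BST


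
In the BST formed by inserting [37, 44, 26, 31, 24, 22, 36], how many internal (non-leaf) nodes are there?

Tree built from: [37, 44, 26, 31, 24, 22, 36]
Tree (level-order array): [37, 26, 44, 24, 31, None, None, 22, None, None, 36]
Rule: An internal node has at least one child.
Per-node child counts:
  node 37: 2 child(ren)
  node 26: 2 child(ren)
  node 24: 1 child(ren)
  node 22: 0 child(ren)
  node 31: 1 child(ren)
  node 36: 0 child(ren)
  node 44: 0 child(ren)
Matching nodes: [37, 26, 24, 31]
Count of internal (non-leaf) nodes: 4


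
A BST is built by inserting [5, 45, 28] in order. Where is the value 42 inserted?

Starting tree (level order): [5, None, 45, 28]
Insertion path: 5 -> 45 -> 28
Result: insert 42 as right child of 28
Final tree (level order): [5, None, 45, 28, None, None, 42]


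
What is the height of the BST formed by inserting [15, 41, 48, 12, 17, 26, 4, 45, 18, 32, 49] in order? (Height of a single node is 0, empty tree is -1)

Insertion order: [15, 41, 48, 12, 17, 26, 4, 45, 18, 32, 49]
Tree (level-order array): [15, 12, 41, 4, None, 17, 48, None, None, None, 26, 45, 49, 18, 32]
Compute height bottom-up (empty subtree = -1):
  height(4) = 1 + max(-1, -1) = 0
  height(12) = 1 + max(0, -1) = 1
  height(18) = 1 + max(-1, -1) = 0
  height(32) = 1 + max(-1, -1) = 0
  height(26) = 1 + max(0, 0) = 1
  height(17) = 1 + max(-1, 1) = 2
  height(45) = 1 + max(-1, -1) = 0
  height(49) = 1 + max(-1, -1) = 0
  height(48) = 1 + max(0, 0) = 1
  height(41) = 1 + max(2, 1) = 3
  height(15) = 1 + max(1, 3) = 4
Height = 4


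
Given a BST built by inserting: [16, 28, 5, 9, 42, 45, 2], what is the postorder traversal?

Tree insertion order: [16, 28, 5, 9, 42, 45, 2]
Tree (level-order array): [16, 5, 28, 2, 9, None, 42, None, None, None, None, None, 45]
Postorder traversal: [2, 9, 5, 45, 42, 28, 16]


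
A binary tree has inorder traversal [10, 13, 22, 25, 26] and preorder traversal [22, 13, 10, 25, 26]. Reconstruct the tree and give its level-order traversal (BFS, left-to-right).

Inorder:  [10, 13, 22, 25, 26]
Preorder: [22, 13, 10, 25, 26]
Algorithm: preorder visits root first, so consume preorder in order;
for each root, split the current inorder slice at that value into
left-subtree inorder and right-subtree inorder, then recurse.
Recursive splits:
  root=22; inorder splits into left=[10, 13], right=[25, 26]
  root=13; inorder splits into left=[10], right=[]
  root=10; inorder splits into left=[], right=[]
  root=25; inorder splits into left=[], right=[26]
  root=26; inorder splits into left=[], right=[]
Reconstructed level-order: [22, 13, 25, 10, 26]


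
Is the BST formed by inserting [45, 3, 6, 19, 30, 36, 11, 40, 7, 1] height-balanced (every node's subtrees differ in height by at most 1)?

Tree (level-order array): [45, 3, None, 1, 6, None, None, None, 19, 11, 30, 7, None, None, 36, None, None, None, 40]
Definition: a tree is height-balanced if, at every node, |h(left) - h(right)| <= 1 (empty subtree has height -1).
Bottom-up per-node check:
  node 1: h_left=-1, h_right=-1, diff=0 [OK], height=0
  node 7: h_left=-1, h_right=-1, diff=0 [OK], height=0
  node 11: h_left=0, h_right=-1, diff=1 [OK], height=1
  node 40: h_left=-1, h_right=-1, diff=0 [OK], height=0
  node 36: h_left=-1, h_right=0, diff=1 [OK], height=1
  node 30: h_left=-1, h_right=1, diff=2 [FAIL (|-1-1|=2 > 1)], height=2
  node 19: h_left=1, h_right=2, diff=1 [OK], height=3
  node 6: h_left=-1, h_right=3, diff=4 [FAIL (|-1-3|=4 > 1)], height=4
  node 3: h_left=0, h_right=4, diff=4 [FAIL (|0-4|=4 > 1)], height=5
  node 45: h_left=5, h_right=-1, diff=6 [FAIL (|5--1|=6 > 1)], height=6
Node 30 violates the condition: |-1 - 1| = 2 > 1.
Result: Not balanced


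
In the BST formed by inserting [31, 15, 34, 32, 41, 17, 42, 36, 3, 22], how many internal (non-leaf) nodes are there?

Tree built from: [31, 15, 34, 32, 41, 17, 42, 36, 3, 22]
Tree (level-order array): [31, 15, 34, 3, 17, 32, 41, None, None, None, 22, None, None, 36, 42]
Rule: An internal node has at least one child.
Per-node child counts:
  node 31: 2 child(ren)
  node 15: 2 child(ren)
  node 3: 0 child(ren)
  node 17: 1 child(ren)
  node 22: 0 child(ren)
  node 34: 2 child(ren)
  node 32: 0 child(ren)
  node 41: 2 child(ren)
  node 36: 0 child(ren)
  node 42: 0 child(ren)
Matching nodes: [31, 15, 17, 34, 41]
Count of internal (non-leaf) nodes: 5


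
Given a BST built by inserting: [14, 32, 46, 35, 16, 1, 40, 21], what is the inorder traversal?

Tree insertion order: [14, 32, 46, 35, 16, 1, 40, 21]
Tree (level-order array): [14, 1, 32, None, None, 16, 46, None, 21, 35, None, None, None, None, 40]
Inorder traversal: [1, 14, 16, 21, 32, 35, 40, 46]


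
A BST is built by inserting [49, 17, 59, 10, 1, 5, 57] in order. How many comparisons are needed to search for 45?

Search path for 45: 49 -> 17
Found: False
Comparisons: 2


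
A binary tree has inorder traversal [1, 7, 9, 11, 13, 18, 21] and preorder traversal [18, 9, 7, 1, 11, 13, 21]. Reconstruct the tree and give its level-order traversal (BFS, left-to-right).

Inorder:  [1, 7, 9, 11, 13, 18, 21]
Preorder: [18, 9, 7, 1, 11, 13, 21]
Algorithm: preorder visits root first, so consume preorder in order;
for each root, split the current inorder slice at that value into
left-subtree inorder and right-subtree inorder, then recurse.
Recursive splits:
  root=18; inorder splits into left=[1, 7, 9, 11, 13], right=[21]
  root=9; inorder splits into left=[1, 7], right=[11, 13]
  root=7; inorder splits into left=[1], right=[]
  root=1; inorder splits into left=[], right=[]
  root=11; inorder splits into left=[], right=[13]
  root=13; inorder splits into left=[], right=[]
  root=21; inorder splits into left=[], right=[]
Reconstructed level-order: [18, 9, 21, 7, 11, 1, 13]


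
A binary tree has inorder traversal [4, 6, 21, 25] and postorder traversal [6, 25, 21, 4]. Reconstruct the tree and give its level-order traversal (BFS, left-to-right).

Inorder:   [4, 6, 21, 25]
Postorder: [6, 25, 21, 4]
Algorithm: postorder visits root last, so walk postorder right-to-left;
each value is the root of the current inorder slice — split it at that
value, recurse on the right subtree first, then the left.
Recursive splits:
  root=4; inorder splits into left=[], right=[6, 21, 25]
  root=21; inorder splits into left=[6], right=[25]
  root=25; inorder splits into left=[], right=[]
  root=6; inorder splits into left=[], right=[]
Reconstructed level-order: [4, 21, 6, 25]


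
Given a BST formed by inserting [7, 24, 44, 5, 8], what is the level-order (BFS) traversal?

Tree insertion order: [7, 24, 44, 5, 8]
Tree (level-order array): [7, 5, 24, None, None, 8, 44]
BFS from the root, enqueuing left then right child of each popped node:
  queue [7] -> pop 7, enqueue [5, 24], visited so far: [7]
  queue [5, 24] -> pop 5, enqueue [none], visited so far: [7, 5]
  queue [24] -> pop 24, enqueue [8, 44], visited so far: [7, 5, 24]
  queue [8, 44] -> pop 8, enqueue [none], visited so far: [7, 5, 24, 8]
  queue [44] -> pop 44, enqueue [none], visited so far: [7, 5, 24, 8, 44]
Result: [7, 5, 24, 8, 44]


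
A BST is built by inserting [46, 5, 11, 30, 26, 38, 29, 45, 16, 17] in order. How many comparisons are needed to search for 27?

Search path for 27: 46 -> 5 -> 11 -> 30 -> 26 -> 29
Found: False
Comparisons: 6


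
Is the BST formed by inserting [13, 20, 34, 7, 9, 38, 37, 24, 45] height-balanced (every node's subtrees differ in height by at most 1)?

Tree (level-order array): [13, 7, 20, None, 9, None, 34, None, None, 24, 38, None, None, 37, 45]
Definition: a tree is height-balanced if, at every node, |h(left) - h(right)| <= 1 (empty subtree has height -1).
Bottom-up per-node check:
  node 9: h_left=-1, h_right=-1, diff=0 [OK], height=0
  node 7: h_left=-1, h_right=0, diff=1 [OK], height=1
  node 24: h_left=-1, h_right=-1, diff=0 [OK], height=0
  node 37: h_left=-1, h_right=-1, diff=0 [OK], height=0
  node 45: h_left=-1, h_right=-1, diff=0 [OK], height=0
  node 38: h_left=0, h_right=0, diff=0 [OK], height=1
  node 34: h_left=0, h_right=1, diff=1 [OK], height=2
  node 20: h_left=-1, h_right=2, diff=3 [FAIL (|-1-2|=3 > 1)], height=3
  node 13: h_left=1, h_right=3, diff=2 [FAIL (|1-3|=2 > 1)], height=4
Node 20 violates the condition: |-1 - 2| = 3 > 1.
Result: Not balanced


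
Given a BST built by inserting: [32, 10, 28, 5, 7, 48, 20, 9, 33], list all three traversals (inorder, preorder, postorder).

Tree insertion order: [32, 10, 28, 5, 7, 48, 20, 9, 33]
Tree (level-order array): [32, 10, 48, 5, 28, 33, None, None, 7, 20, None, None, None, None, 9]
Inorder (L, root, R): [5, 7, 9, 10, 20, 28, 32, 33, 48]
Preorder (root, L, R): [32, 10, 5, 7, 9, 28, 20, 48, 33]
Postorder (L, R, root): [9, 7, 5, 20, 28, 10, 33, 48, 32]


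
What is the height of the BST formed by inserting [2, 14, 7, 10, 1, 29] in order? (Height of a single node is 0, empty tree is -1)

Insertion order: [2, 14, 7, 10, 1, 29]
Tree (level-order array): [2, 1, 14, None, None, 7, 29, None, 10]
Compute height bottom-up (empty subtree = -1):
  height(1) = 1 + max(-1, -1) = 0
  height(10) = 1 + max(-1, -1) = 0
  height(7) = 1 + max(-1, 0) = 1
  height(29) = 1 + max(-1, -1) = 0
  height(14) = 1 + max(1, 0) = 2
  height(2) = 1 + max(0, 2) = 3
Height = 3


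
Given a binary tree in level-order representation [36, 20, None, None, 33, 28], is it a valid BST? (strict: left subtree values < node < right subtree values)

Level-order array: [36, 20, None, None, 33, 28]
Validate using subtree bounds (lo, hi): at each node, require lo < value < hi,
then recurse left with hi=value and right with lo=value.
Preorder trace (stopping at first violation):
  at node 36 with bounds (-inf, +inf): OK
  at node 20 with bounds (-inf, 36): OK
  at node 33 with bounds (20, 36): OK
  at node 28 with bounds (20, 33): OK
No violation found at any node.
Result: Valid BST


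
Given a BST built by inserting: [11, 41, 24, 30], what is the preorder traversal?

Tree insertion order: [11, 41, 24, 30]
Tree (level-order array): [11, None, 41, 24, None, None, 30]
Preorder traversal: [11, 41, 24, 30]


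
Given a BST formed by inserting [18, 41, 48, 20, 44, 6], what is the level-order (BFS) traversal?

Tree insertion order: [18, 41, 48, 20, 44, 6]
Tree (level-order array): [18, 6, 41, None, None, 20, 48, None, None, 44]
BFS from the root, enqueuing left then right child of each popped node:
  queue [18] -> pop 18, enqueue [6, 41], visited so far: [18]
  queue [6, 41] -> pop 6, enqueue [none], visited so far: [18, 6]
  queue [41] -> pop 41, enqueue [20, 48], visited so far: [18, 6, 41]
  queue [20, 48] -> pop 20, enqueue [none], visited so far: [18, 6, 41, 20]
  queue [48] -> pop 48, enqueue [44], visited so far: [18, 6, 41, 20, 48]
  queue [44] -> pop 44, enqueue [none], visited so far: [18, 6, 41, 20, 48, 44]
Result: [18, 6, 41, 20, 48, 44]


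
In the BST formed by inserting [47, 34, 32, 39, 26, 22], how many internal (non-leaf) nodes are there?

Tree built from: [47, 34, 32, 39, 26, 22]
Tree (level-order array): [47, 34, None, 32, 39, 26, None, None, None, 22]
Rule: An internal node has at least one child.
Per-node child counts:
  node 47: 1 child(ren)
  node 34: 2 child(ren)
  node 32: 1 child(ren)
  node 26: 1 child(ren)
  node 22: 0 child(ren)
  node 39: 0 child(ren)
Matching nodes: [47, 34, 32, 26]
Count of internal (non-leaf) nodes: 4


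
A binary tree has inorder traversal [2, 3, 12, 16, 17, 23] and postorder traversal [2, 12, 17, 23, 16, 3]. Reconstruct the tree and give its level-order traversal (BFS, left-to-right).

Inorder:   [2, 3, 12, 16, 17, 23]
Postorder: [2, 12, 17, 23, 16, 3]
Algorithm: postorder visits root last, so walk postorder right-to-left;
each value is the root of the current inorder slice — split it at that
value, recurse on the right subtree first, then the left.
Recursive splits:
  root=3; inorder splits into left=[2], right=[12, 16, 17, 23]
  root=16; inorder splits into left=[12], right=[17, 23]
  root=23; inorder splits into left=[17], right=[]
  root=17; inorder splits into left=[], right=[]
  root=12; inorder splits into left=[], right=[]
  root=2; inorder splits into left=[], right=[]
Reconstructed level-order: [3, 2, 16, 12, 23, 17]


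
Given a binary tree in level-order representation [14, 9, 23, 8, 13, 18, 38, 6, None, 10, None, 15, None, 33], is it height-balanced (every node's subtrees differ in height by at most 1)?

Tree (level-order array): [14, 9, 23, 8, 13, 18, 38, 6, None, 10, None, 15, None, 33]
Definition: a tree is height-balanced if, at every node, |h(left) - h(right)| <= 1 (empty subtree has height -1).
Bottom-up per-node check:
  node 6: h_left=-1, h_right=-1, diff=0 [OK], height=0
  node 8: h_left=0, h_right=-1, diff=1 [OK], height=1
  node 10: h_left=-1, h_right=-1, diff=0 [OK], height=0
  node 13: h_left=0, h_right=-1, diff=1 [OK], height=1
  node 9: h_left=1, h_right=1, diff=0 [OK], height=2
  node 15: h_left=-1, h_right=-1, diff=0 [OK], height=0
  node 18: h_left=0, h_right=-1, diff=1 [OK], height=1
  node 33: h_left=-1, h_right=-1, diff=0 [OK], height=0
  node 38: h_left=0, h_right=-1, diff=1 [OK], height=1
  node 23: h_left=1, h_right=1, diff=0 [OK], height=2
  node 14: h_left=2, h_right=2, diff=0 [OK], height=3
All nodes satisfy the balance condition.
Result: Balanced


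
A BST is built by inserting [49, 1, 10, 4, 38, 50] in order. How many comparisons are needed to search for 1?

Search path for 1: 49 -> 1
Found: True
Comparisons: 2


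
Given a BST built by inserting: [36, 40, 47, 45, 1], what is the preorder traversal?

Tree insertion order: [36, 40, 47, 45, 1]
Tree (level-order array): [36, 1, 40, None, None, None, 47, 45]
Preorder traversal: [36, 1, 40, 47, 45]


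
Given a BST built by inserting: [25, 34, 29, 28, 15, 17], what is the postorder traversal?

Tree insertion order: [25, 34, 29, 28, 15, 17]
Tree (level-order array): [25, 15, 34, None, 17, 29, None, None, None, 28]
Postorder traversal: [17, 15, 28, 29, 34, 25]


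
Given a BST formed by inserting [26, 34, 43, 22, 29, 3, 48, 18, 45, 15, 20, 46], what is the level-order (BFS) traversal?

Tree insertion order: [26, 34, 43, 22, 29, 3, 48, 18, 45, 15, 20, 46]
Tree (level-order array): [26, 22, 34, 3, None, 29, 43, None, 18, None, None, None, 48, 15, 20, 45, None, None, None, None, None, None, 46]
BFS from the root, enqueuing left then right child of each popped node:
  queue [26] -> pop 26, enqueue [22, 34], visited so far: [26]
  queue [22, 34] -> pop 22, enqueue [3], visited so far: [26, 22]
  queue [34, 3] -> pop 34, enqueue [29, 43], visited so far: [26, 22, 34]
  queue [3, 29, 43] -> pop 3, enqueue [18], visited so far: [26, 22, 34, 3]
  queue [29, 43, 18] -> pop 29, enqueue [none], visited so far: [26, 22, 34, 3, 29]
  queue [43, 18] -> pop 43, enqueue [48], visited so far: [26, 22, 34, 3, 29, 43]
  queue [18, 48] -> pop 18, enqueue [15, 20], visited so far: [26, 22, 34, 3, 29, 43, 18]
  queue [48, 15, 20] -> pop 48, enqueue [45], visited so far: [26, 22, 34, 3, 29, 43, 18, 48]
  queue [15, 20, 45] -> pop 15, enqueue [none], visited so far: [26, 22, 34, 3, 29, 43, 18, 48, 15]
  queue [20, 45] -> pop 20, enqueue [none], visited so far: [26, 22, 34, 3, 29, 43, 18, 48, 15, 20]
  queue [45] -> pop 45, enqueue [46], visited so far: [26, 22, 34, 3, 29, 43, 18, 48, 15, 20, 45]
  queue [46] -> pop 46, enqueue [none], visited so far: [26, 22, 34, 3, 29, 43, 18, 48, 15, 20, 45, 46]
Result: [26, 22, 34, 3, 29, 43, 18, 48, 15, 20, 45, 46]


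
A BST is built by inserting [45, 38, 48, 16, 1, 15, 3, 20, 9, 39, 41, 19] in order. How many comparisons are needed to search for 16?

Search path for 16: 45 -> 38 -> 16
Found: True
Comparisons: 3


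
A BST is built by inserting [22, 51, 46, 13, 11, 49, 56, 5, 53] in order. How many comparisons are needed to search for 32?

Search path for 32: 22 -> 51 -> 46
Found: False
Comparisons: 3


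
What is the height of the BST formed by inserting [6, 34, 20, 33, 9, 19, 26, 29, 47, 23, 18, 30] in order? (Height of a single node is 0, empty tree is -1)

Insertion order: [6, 34, 20, 33, 9, 19, 26, 29, 47, 23, 18, 30]
Tree (level-order array): [6, None, 34, 20, 47, 9, 33, None, None, None, 19, 26, None, 18, None, 23, 29, None, None, None, None, None, 30]
Compute height bottom-up (empty subtree = -1):
  height(18) = 1 + max(-1, -1) = 0
  height(19) = 1 + max(0, -1) = 1
  height(9) = 1 + max(-1, 1) = 2
  height(23) = 1 + max(-1, -1) = 0
  height(30) = 1 + max(-1, -1) = 0
  height(29) = 1 + max(-1, 0) = 1
  height(26) = 1 + max(0, 1) = 2
  height(33) = 1 + max(2, -1) = 3
  height(20) = 1 + max(2, 3) = 4
  height(47) = 1 + max(-1, -1) = 0
  height(34) = 1 + max(4, 0) = 5
  height(6) = 1 + max(-1, 5) = 6
Height = 6


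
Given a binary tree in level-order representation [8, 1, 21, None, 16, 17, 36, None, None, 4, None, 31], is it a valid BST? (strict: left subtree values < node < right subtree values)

Level-order array: [8, 1, 21, None, 16, 17, 36, None, None, 4, None, 31]
Validate using subtree bounds (lo, hi): at each node, require lo < value < hi,
then recurse left with hi=value and right with lo=value.
Preorder trace (stopping at first violation):
  at node 8 with bounds (-inf, +inf): OK
  at node 1 with bounds (-inf, 8): OK
  at node 16 with bounds (1, 8): VIOLATION
Node 16 violates its bound: not (1 < 16 < 8).
Result: Not a valid BST


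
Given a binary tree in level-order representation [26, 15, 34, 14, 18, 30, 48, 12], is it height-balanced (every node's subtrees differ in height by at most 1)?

Tree (level-order array): [26, 15, 34, 14, 18, 30, 48, 12]
Definition: a tree is height-balanced if, at every node, |h(left) - h(right)| <= 1 (empty subtree has height -1).
Bottom-up per-node check:
  node 12: h_left=-1, h_right=-1, diff=0 [OK], height=0
  node 14: h_left=0, h_right=-1, diff=1 [OK], height=1
  node 18: h_left=-1, h_right=-1, diff=0 [OK], height=0
  node 15: h_left=1, h_right=0, diff=1 [OK], height=2
  node 30: h_left=-1, h_right=-1, diff=0 [OK], height=0
  node 48: h_left=-1, h_right=-1, diff=0 [OK], height=0
  node 34: h_left=0, h_right=0, diff=0 [OK], height=1
  node 26: h_left=2, h_right=1, diff=1 [OK], height=3
All nodes satisfy the balance condition.
Result: Balanced


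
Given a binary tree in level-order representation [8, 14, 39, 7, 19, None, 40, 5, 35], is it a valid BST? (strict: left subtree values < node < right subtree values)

Level-order array: [8, 14, 39, 7, 19, None, 40, 5, 35]
Validate using subtree bounds (lo, hi): at each node, require lo < value < hi,
then recurse left with hi=value and right with lo=value.
Preorder trace (stopping at first violation):
  at node 8 with bounds (-inf, +inf): OK
  at node 14 with bounds (-inf, 8): VIOLATION
Node 14 violates its bound: not (-inf < 14 < 8).
Result: Not a valid BST


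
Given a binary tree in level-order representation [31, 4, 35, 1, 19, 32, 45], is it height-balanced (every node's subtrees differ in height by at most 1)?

Tree (level-order array): [31, 4, 35, 1, 19, 32, 45]
Definition: a tree is height-balanced if, at every node, |h(left) - h(right)| <= 1 (empty subtree has height -1).
Bottom-up per-node check:
  node 1: h_left=-1, h_right=-1, diff=0 [OK], height=0
  node 19: h_left=-1, h_right=-1, diff=0 [OK], height=0
  node 4: h_left=0, h_right=0, diff=0 [OK], height=1
  node 32: h_left=-1, h_right=-1, diff=0 [OK], height=0
  node 45: h_left=-1, h_right=-1, diff=0 [OK], height=0
  node 35: h_left=0, h_right=0, diff=0 [OK], height=1
  node 31: h_left=1, h_right=1, diff=0 [OK], height=2
All nodes satisfy the balance condition.
Result: Balanced


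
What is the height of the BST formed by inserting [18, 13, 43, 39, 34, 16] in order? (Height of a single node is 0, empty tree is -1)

Insertion order: [18, 13, 43, 39, 34, 16]
Tree (level-order array): [18, 13, 43, None, 16, 39, None, None, None, 34]
Compute height bottom-up (empty subtree = -1):
  height(16) = 1 + max(-1, -1) = 0
  height(13) = 1 + max(-1, 0) = 1
  height(34) = 1 + max(-1, -1) = 0
  height(39) = 1 + max(0, -1) = 1
  height(43) = 1 + max(1, -1) = 2
  height(18) = 1 + max(1, 2) = 3
Height = 3


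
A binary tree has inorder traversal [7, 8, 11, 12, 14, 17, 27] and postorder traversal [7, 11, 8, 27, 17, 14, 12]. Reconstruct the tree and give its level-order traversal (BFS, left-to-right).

Inorder:   [7, 8, 11, 12, 14, 17, 27]
Postorder: [7, 11, 8, 27, 17, 14, 12]
Algorithm: postorder visits root last, so walk postorder right-to-left;
each value is the root of the current inorder slice — split it at that
value, recurse on the right subtree first, then the left.
Recursive splits:
  root=12; inorder splits into left=[7, 8, 11], right=[14, 17, 27]
  root=14; inorder splits into left=[], right=[17, 27]
  root=17; inorder splits into left=[], right=[27]
  root=27; inorder splits into left=[], right=[]
  root=8; inorder splits into left=[7], right=[11]
  root=11; inorder splits into left=[], right=[]
  root=7; inorder splits into left=[], right=[]
Reconstructed level-order: [12, 8, 14, 7, 11, 17, 27]


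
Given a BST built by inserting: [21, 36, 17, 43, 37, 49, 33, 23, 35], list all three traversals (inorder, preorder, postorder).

Tree insertion order: [21, 36, 17, 43, 37, 49, 33, 23, 35]
Tree (level-order array): [21, 17, 36, None, None, 33, 43, 23, 35, 37, 49]
Inorder (L, root, R): [17, 21, 23, 33, 35, 36, 37, 43, 49]
Preorder (root, L, R): [21, 17, 36, 33, 23, 35, 43, 37, 49]
Postorder (L, R, root): [17, 23, 35, 33, 37, 49, 43, 36, 21]


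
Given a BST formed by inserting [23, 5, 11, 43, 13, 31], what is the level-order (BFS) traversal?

Tree insertion order: [23, 5, 11, 43, 13, 31]
Tree (level-order array): [23, 5, 43, None, 11, 31, None, None, 13]
BFS from the root, enqueuing left then right child of each popped node:
  queue [23] -> pop 23, enqueue [5, 43], visited so far: [23]
  queue [5, 43] -> pop 5, enqueue [11], visited so far: [23, 5]
  queue [43, 11] -> pop 43, enqueue [31], visited so far: [23, 5, 43]
  queue [11, 31] -> pop 11, enqueue [13], visited so far: [23, 5, 43, 11]
  queue [31, 13] -> pop 31, enqueue [none], visited so far: [23, 5, 43, 11, 31]
  queue [13] -> pop 13, enqueue [none], visited so far: [23, 5, 43, 11, 31, 13]
Result: [23, 5, 43, 11, 31, 13]


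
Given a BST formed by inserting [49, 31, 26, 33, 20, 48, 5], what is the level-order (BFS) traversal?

Tree insertion order: [49, 31, 26, 33, 20, 48, 5]
Tree (level-order array): [49, 31, None, 26, 33, 20, None, None, 48, 5]
BFS from the root, enqueuing left then right child of each popped node:
  queue [49] -> pop 49, enqueue [31], visited so far: [49]
  queue [31] -> pop 31, enqueue [26, 33], visited so far: [49, 31]
  queue [26, 33] -> pop 26, enqueue [20], visited so far: [49, 31, 26]
  queue [33, 20] -> pop 33, enqueue [48], visited so far: [49, 31, 26, 33]
  queue [20, 48] -> pop 20, enqueue [5], visited so far: [49, 31, 26, 33, 20]
  queue [48, 5] -> pop 48, enqueue [none], visited so far: [49, 31, 26, 33, 20, 48]
  queue [5] -> pop 5, enqueue [none], visited so far: [49, 31, 26, 33, 20, 48, 5]
Result: [49, 31, 26, 33, 20, 48, 5]


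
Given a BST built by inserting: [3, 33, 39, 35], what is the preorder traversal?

Tree insertion order: [3, 33, 39, 35]
Tree (level-order array): [3, None, 33, None, 39, 35]
Preorder traversal: [3, 33, 39, 35]


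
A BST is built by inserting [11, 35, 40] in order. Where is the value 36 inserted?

Starting tree (level order): [11, None, 35, None, 40]
Insertion path: 11 -> 35 -> 40
Result: insert 36 as left child of 40
Final tree (level order): [11, None, 35, None, 40, 36]


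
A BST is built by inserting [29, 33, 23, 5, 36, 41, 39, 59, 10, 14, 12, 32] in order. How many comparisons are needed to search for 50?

Search path for 50: 29 -> 33 -> 36 -> 41 -> 59
Found: False
Comparisons: 5


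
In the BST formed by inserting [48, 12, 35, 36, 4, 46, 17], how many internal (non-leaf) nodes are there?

Tree built from: [48, 12, 35, 36, 4, 46, 17]
Tree (level-order array): [48, 12, None, 4, 35, None, None, 17, 36, None, None, None, 46]
Rule: An internal node has at least one child.
Per-node child counts:
  node 48: 1 child(ren)
  node 12: 2 child(ren)
  node 4: 0 child(ren)
  node 35: 2 child(ren)
  node 17: 0 child(ren)
  node 36: 1 child(ren)
  node 46: 0 child(ren)
Matching nodes: [48, 12, 35, 36]
Count of internal (non-leaf) nodes: 4


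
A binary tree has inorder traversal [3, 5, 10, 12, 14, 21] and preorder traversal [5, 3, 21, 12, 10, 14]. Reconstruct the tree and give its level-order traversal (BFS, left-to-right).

Inorder:  [3, 5, 10, 12, 14, 21]
Preorder: [5, 3, 21, 12, 10, 14]
Algorithm: preorder visits root first, so consume preorder in order;
for each root, split the current inorder slice at that value into
left-subtree inorder and right-subtree inorder, then recurse.
Recursive splits:
  root=5; inorder splits into left=[3], right=[10, 12, 14, 21]
  root=3; inorder splits into left=[], right=[]
  root=21; inorder splits into left=[10, 12, 14], right=[]
  root=12; inorder splits into left=[10], right=[14]
  root=10; inorder splits into left=[], right=[]
  root=14; inorder splits into left=[], right=[]
Reconstructed level-order: [5, 3, 21, 12, 10, 14]


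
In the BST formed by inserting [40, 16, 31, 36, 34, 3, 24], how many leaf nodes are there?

Tree built from: [40, 16, 31, 36, 34, 3, 24]
Tree (level-order array): [40, 16, None, 3, 31, None, None, 24, 36, None, None, 34]
Rule: A leaf has 0 children.
Per-node child counts:
  node 40: 1 child(ren)
  node 16: 2 child(ren)
  node 3: 0 child(ren)
  node 31: 2 child(ren)
  node 24: 0 child(ren)
  node 36: 1 child(ren)
  node 34: 0 child(ren)
Matching nodes: [3, 24, 34]
Count of leaf nodes: 3


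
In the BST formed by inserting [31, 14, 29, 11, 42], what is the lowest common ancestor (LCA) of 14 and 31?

Tree insertion order: [31, 14, 29, 11, 42]
Tree (level-order array): [31, 14, 42, 11, 29]
In a BST, the LCA of p=14, q=31 is the first node v on the
root-to-leaf path with p <= v <= q (go left if both < v, right if both > v).
Walk from root:
  at 31: 14 <= 31 <= 31, this is the LCA
LCA = 31


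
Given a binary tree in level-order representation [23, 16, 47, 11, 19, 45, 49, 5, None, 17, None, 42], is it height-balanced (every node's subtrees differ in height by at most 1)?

Tree (level-order array): [23, 16, 47, 11, 19, 45, 49, 5, None, 17, None, 42]
Definition: a tree is height-balanced if, at every node, |h(left) - h(right)| <= 1 (empty subtree has height -1).
Bottom-up per-node check:
  node 5: h_left=-1, h_right=-1, diff=0 [OK], height=0
  node 11: h_left=0, h_right=-1, diff=1 [OK], height=1
  node 17: h_left=-1, h_right=-1, diff=0 [OK], height=0
  node 19: h_left=0, h_right=-1, diff=1 [OK], height=1
  node 16: h_left=1, h_right=1, diff=0 [OK], height=2
  node 42: h_left=-1, h_right=-1, diff=0 [OK], height=0
  node 45: h_left=0, h_right=-1, diff=1 [OK], height=1
  node 49: h_left=-1, h_right=-1, diff=0 [OK], height=0
  node 47: h_left=1, h_right=0, diff=1 [OK], height=2
  node 23: h_left=2, h_right=2, diff=0 [OK], height=3
All nodes satisfy the balance condition.
Result: Balanced
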